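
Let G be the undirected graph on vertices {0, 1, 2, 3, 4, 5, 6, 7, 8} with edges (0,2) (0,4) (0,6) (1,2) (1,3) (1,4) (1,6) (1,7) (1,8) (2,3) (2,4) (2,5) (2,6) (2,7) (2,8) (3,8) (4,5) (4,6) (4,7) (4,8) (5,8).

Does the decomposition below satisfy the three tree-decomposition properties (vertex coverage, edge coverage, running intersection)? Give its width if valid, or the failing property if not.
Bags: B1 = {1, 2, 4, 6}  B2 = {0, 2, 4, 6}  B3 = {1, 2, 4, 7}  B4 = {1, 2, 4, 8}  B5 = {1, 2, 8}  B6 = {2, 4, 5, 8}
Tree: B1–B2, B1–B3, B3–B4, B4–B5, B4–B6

No — vertex 3 appears in no bag.

A tree decomposition must satisfy three properties: every vertex lies in some bag; for every edge, both endpoints lie together in some bag; and for every vertex, the bags containing it form a connected subtree. Here vertex 3 appears in no bag, so the decomposition is invalid.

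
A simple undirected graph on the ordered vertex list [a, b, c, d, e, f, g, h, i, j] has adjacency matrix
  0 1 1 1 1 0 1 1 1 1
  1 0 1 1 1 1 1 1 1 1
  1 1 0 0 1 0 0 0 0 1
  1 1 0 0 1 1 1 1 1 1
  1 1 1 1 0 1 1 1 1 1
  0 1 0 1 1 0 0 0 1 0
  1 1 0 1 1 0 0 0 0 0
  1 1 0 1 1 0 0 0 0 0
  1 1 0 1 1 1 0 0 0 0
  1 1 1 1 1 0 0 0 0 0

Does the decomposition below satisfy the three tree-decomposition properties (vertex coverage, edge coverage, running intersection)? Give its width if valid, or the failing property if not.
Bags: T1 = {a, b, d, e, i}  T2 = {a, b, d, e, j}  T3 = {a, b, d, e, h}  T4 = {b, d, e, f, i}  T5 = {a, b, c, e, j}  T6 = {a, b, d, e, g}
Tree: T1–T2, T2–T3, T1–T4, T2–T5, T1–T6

Every vertex of G appears in some bag (union = {a, b, c, d, e, f, g, h, i, j}); every edge is covered by a bag; and for each vertex v the set of bags containing v is connected in the bag tree. The decomposition is therefore valid. The largest bag has 5 vertices, so the width is 4.

Yes; width 4.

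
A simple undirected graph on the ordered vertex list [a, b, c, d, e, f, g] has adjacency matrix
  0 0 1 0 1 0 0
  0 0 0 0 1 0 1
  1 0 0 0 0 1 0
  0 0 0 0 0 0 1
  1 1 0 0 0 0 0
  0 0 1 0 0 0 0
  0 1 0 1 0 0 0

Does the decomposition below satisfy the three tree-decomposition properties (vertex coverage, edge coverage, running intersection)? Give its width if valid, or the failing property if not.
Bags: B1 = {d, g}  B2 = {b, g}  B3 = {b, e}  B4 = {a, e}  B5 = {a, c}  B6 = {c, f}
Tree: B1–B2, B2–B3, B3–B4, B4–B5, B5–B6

Every vertex of G appears in some bag (union = {a, b, c, d, e, f, g}); every edge is covered by a bag; and for each vertex v the set of bags containing v is connected in the bag tree. The decomposition is therefore valid. The largest bag has 2 vertices, so the width is 1.

Yes; width 1.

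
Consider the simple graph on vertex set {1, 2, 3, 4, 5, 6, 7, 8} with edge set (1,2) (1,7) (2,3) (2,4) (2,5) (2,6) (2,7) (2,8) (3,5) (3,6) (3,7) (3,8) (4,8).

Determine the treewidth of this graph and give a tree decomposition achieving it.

Treewidth 2.
Bags: B1 = {2, 3, 8}  B2 = {2, 3, 5}  B3 = {2, 3, 7}  B4 = {2, 4, 8}  B5 = {1, 2, 7}  B6 = {2, 3, 6}
Tree: B1–B2, B2–B3, B1–B4, B3–B5, B1–B6

Each bag holds 3 vertices, so the decomposition has width 2, which upper-bounds the treewidth. For the lower bound, the 3 vertices {1, 2, 7} are pairwise adjacent, and any tree decomposition puts a clique entirely inside one bag — forcing width ≥ 2. The upper and lower bounds meet at 2, so that is the treewidth.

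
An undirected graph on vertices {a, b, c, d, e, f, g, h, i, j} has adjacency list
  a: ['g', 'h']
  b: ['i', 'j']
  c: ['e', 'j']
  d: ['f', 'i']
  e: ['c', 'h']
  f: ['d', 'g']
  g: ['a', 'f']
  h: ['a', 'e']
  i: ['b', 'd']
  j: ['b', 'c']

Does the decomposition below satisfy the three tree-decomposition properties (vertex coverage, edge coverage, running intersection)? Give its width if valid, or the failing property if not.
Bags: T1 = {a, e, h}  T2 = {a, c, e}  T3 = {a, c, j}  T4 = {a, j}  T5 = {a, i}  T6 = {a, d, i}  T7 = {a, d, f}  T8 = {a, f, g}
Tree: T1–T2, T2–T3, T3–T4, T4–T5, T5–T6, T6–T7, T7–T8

No — vertex b appears in no bag.

A tree decomposition must satisfy three properties: every vertex lies in some bag; for every edge, both endpoints lie together in some bag; and for every vertex, the bags containing it form a connected subtree. Here vertex b appears in no bag, so the decomposition is invalid.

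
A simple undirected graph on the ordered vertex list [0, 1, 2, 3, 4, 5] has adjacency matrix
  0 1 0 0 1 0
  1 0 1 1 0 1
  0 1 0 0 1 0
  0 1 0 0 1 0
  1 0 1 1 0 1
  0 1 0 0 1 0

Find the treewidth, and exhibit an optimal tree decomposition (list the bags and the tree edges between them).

Treewidth 2.
One such decomposition:
Bags: B1 = {1, 2, 4}  B2 = {0, 1, 4}  B3 = {1, 4, 5}  B4 = {1, 3, 4}
Tree: B1–B2, B2–B3, B3–B4

The largest bag has 3 vertices, giving width 2; this decomposition certifies tw(G) ≤ 2. The edges 2–4–0–1–2 form a cycle, so G is not a tree and its treewidth is at least 2. Therefore the treewidth is 2.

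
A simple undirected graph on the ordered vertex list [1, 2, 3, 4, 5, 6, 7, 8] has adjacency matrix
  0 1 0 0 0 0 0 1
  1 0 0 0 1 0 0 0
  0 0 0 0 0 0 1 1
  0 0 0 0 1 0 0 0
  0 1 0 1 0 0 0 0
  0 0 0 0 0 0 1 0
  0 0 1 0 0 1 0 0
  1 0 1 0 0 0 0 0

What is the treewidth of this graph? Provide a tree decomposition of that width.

Treewidth 1.
Bags: B1 = {6, 7}  B2 = {3, 7}  B3 = {3, 8}  B4 = {1, 8}  B5 = {1, 2}  B6 = {2, 5}  B7 = {4, 5}
Tree: B1–B2, B2–B3, B3–B4, B4–B5, B5–B6, B6–B7

Every bag has size at most 2, so the width is 2 − 1 = 1 and tw(G) ≤ 1. G has an edge, so its treewidth is at least 1. Hence tw(G) = 1 exactly.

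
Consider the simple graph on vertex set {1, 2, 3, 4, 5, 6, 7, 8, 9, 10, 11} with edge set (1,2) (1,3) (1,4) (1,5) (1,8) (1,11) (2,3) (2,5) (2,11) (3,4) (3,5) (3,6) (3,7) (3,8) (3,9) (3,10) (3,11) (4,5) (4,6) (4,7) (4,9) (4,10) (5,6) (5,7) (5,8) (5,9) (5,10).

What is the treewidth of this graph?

A width-3 tree decomposition is:
Bags: B1 = {1, 2, 3, 11}  B2 = {1, 2, 3, 5}  B3 = {1, 3, 4, 5}  B4 = {3, 4, 5, 6}  B5 = {1, 3, 5, 8}  B6 = {3, 4, 5, 10}  B7 = {3, 4, 5, 7}  B8 = {3, 4, 5, 9}
Tree: B1–B2, B2–B3, B3–B4, B2–B5, B4–B6, B3–B7, B3–B8
Each bag holds 4 vertices, so the decomposition has width 3, which upper-bounds the treewidth. Conversely, {1, 2, 3, 11} is a clique of size 4, and the vertices of any clique must share a bag in every tree decomposition; so some bag has ≥ 4 vertices and tw(G) ≥ 3. The upper and lower bounds meet at 3, so that is the treewidth.

3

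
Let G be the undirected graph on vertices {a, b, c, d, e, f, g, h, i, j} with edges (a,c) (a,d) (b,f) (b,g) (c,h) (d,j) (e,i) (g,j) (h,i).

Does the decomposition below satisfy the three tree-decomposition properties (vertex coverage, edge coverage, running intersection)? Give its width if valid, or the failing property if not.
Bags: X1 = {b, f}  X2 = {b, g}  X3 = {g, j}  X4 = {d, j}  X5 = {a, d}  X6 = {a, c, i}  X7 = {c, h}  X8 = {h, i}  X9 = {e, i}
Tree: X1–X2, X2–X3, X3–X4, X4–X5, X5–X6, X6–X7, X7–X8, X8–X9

A tree decomposition must satisfy three properties: every vertex lies in some bag; for every edge, both endpoints lie together in some bag; and for every vertex, the bags containing it form a connected subtree. Here bags containing vertex i are not connected in the tree, so the decomposition is invalid.

No — bags containing vertex i are not connected in the tree.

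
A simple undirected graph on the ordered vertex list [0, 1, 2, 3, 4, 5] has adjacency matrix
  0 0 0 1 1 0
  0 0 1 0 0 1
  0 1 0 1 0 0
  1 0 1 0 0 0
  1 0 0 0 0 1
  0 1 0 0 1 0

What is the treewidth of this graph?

2

A width-2 tree decomposition is:
Bags: B1 = {0, 4, 5}  B2 = {0, 1, 5}  B3 = {0, 1, 2}  B4 = {0, 2, 3}
Tree: B1–B2, B2–B3, B3–B4
The largest bag has 3 vertices, giving width 2; this decomposition certifies tw(G) ≤ 2. For the lower bound, G contains the cycle 0–4–5–1–2–3–0, so G is not a forest; only forests have treewidth ≤ 1, hence tw(G) ≥ 2. Therefore the treewidth is 2.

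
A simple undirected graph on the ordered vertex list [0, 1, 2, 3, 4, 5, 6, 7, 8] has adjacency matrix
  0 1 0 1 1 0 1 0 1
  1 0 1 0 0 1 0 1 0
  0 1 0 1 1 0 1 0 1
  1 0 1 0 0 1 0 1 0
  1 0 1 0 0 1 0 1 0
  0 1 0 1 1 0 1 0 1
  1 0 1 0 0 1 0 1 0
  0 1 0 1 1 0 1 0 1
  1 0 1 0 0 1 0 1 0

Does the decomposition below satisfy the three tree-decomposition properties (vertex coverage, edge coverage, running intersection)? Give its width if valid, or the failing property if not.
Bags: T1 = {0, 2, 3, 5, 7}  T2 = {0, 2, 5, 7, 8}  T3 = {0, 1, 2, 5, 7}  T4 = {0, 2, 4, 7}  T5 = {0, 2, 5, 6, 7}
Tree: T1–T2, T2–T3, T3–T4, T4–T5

A tree decomposition must satisfy three properties: every vertex lies in some bag; for every edge, both endpoints lie together in some bag; and for every vertex, the bags containing it form a connected subtree. Here edge (5,4) lies in no bag, so the decomposition is invalid.

No — edge (5,4) lies in no bag.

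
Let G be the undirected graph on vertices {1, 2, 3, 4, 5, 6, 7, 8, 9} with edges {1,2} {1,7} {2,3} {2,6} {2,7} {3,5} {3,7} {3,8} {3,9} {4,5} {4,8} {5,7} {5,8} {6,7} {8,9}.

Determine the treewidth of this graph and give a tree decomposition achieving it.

Each bag holds 3 vertices, so the decomposition has width 2, which upper-bounds the treewidth. For the lower bound, the 3 vertices {1, 2, 7} are pairwise adjacent, and any tree decomposition puts a clique entirely inside one bag — forcing width ≥ 2. The upper and lower bounds meet at 2, so that is the treewidth.

Treewidth 2.
One such decomposition:
Bags: B1 = {4, 5, 8}  B2 = {3, 5, 8}  B3 = {3, 5, 7}  B4 = {2, 3, 7}  B5 = {3, 8, 9}  B6 = {1, 2, 7}  B7 = {2, 6, 7}
Tree: B1–B2, B2–B3, B3–B4, B2–B5, B4–B6, B6–B7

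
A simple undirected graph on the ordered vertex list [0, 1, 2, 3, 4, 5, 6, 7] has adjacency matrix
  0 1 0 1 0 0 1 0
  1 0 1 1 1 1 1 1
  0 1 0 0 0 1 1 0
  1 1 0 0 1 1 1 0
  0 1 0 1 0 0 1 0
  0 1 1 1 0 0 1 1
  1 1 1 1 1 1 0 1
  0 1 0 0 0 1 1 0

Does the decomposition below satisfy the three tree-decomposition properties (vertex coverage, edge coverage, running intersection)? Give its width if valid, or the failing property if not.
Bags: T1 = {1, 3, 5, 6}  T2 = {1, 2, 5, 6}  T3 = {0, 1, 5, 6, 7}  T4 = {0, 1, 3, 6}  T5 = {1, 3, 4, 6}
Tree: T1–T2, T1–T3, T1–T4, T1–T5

No — bags containing vertex 0 are not connected in the tree.

A tree decomposition must satisfy three properties: every vertex lies in some bag; for every edge, both endpoints lie together in some bag; and for every vertex, the bags containing it form a connected subtree. Here bags containing vertex 0 are not connected in the tree, so the decomposition is invalid.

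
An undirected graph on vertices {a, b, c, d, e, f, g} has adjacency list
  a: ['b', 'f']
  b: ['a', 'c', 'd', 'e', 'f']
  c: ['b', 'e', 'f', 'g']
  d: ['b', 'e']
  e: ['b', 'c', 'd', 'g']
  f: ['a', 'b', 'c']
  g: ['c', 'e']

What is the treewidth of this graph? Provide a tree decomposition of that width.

Treewidth 2.
Bags: B1 = {c, e, g}  B2 = {b, c, e}  B3 = {b, d, e}  B4 = {b, c, f}  B5 = {a, b, f}
Tree: B1–B2, B2–B3, B2–B4, B4–B5

Every bag has size at most 3, so the width is 3 − 1 = 2 and tw(G) ≤ 2. On the other hand G contains the 3-clique {c, e, g}. A clique must lie in a single bag of any decomposition, so no decomposition can have width below 2. Combining the bounds, tw(G) = 2.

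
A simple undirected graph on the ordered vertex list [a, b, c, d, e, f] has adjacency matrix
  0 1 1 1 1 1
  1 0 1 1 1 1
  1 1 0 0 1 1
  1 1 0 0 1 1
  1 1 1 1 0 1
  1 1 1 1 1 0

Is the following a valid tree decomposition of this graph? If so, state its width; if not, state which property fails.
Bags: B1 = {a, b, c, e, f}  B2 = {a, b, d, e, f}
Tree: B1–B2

Vertex coverage: the bags together contain {a, b, c, d, e, f}, the full vertex set. Edge coverage: each edge of G has both endpoints in at least one bag. Running intersection: for every vertex, the bags containing it form a connected subtree. All three properties hold, so this is a valid tree decomposition of width max|bag| − 1 = 4, and hence tw(G) ≤ 4.

Yes; width 4.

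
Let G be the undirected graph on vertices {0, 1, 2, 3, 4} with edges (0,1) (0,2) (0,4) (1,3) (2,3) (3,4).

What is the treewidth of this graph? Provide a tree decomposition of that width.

Each bag holds 3 vertices, so the decomposition has width 2, which upper-bounds the treewidth. For the lower bound, G contains the cycle 1–0–2–3–1, so G is not a forest; only forests have treewidth ≤ 1, hence tw(G) ≥ 2. Hence tw(G) = 2 exactly.

Treewidth 2.
One optimal decomposition is:
Bags: B1 = {0, 1, 3}  B2 = {0, 2, 3}  B3 = {0, 3, 4}
Tree: B1–B2, B2–B3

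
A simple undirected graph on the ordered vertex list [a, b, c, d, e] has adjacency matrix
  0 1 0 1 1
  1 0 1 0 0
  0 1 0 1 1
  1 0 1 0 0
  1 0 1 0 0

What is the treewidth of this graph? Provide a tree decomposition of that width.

Every bag has size at most 3, so the width is 3 − 1 = 2 and tw(G) ≤ 2. The edges b–c–e–a–b form a cycle, so G is not a tree and its treewidth is at least 2. The upper and lower bounds meet at 2, so that is the treewidth.

Treewidth 2.
Bags: B1 = {a, b, c}  B2 = {a, c, e}  B3 = {a, c, d}
Tree: B1–B2, B2–B3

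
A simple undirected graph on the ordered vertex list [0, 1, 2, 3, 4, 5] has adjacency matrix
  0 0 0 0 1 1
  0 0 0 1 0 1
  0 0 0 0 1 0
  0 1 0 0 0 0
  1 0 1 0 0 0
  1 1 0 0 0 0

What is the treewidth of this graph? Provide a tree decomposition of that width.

Treewidth 1.
Bags: B1 = {2, 4}  B2 = {0, 4}  B3 = {0, 5}  B4 = {1, 5}  B5 = {1, 3}
Tree: B1–B2, B2–B3, B3–B4, B4–B5

Every bag has size at most 2, so the width is 2 − 1 = 1 and tw(G) ≤ 1. Since G has at least one edge (e.g. 2–4), it is not an edgeless graph, so tw(G) ≥ 1. Combining the bounds, tw(G) = 1.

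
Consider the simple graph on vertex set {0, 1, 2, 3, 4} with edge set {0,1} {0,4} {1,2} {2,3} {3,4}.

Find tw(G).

2

A width-2 tree decomposition is:
Bags: B1 = {0, 1, 2}  B2 = {0, 2, 4}  B3 = {2, 3, 4}
Tree: B1–B2, B2–B3
Each bag holds 3 vertices, so the decomposition has width 2, which upper-bounds the treewidth. Since 2–1–0–4–3–2 is a cycle in G, G is not acyclic. Forests are exactly the graphs of treewidth ≤ 1, so tw(G) ≥ 2. Combining the bounds, tw(G) = 2.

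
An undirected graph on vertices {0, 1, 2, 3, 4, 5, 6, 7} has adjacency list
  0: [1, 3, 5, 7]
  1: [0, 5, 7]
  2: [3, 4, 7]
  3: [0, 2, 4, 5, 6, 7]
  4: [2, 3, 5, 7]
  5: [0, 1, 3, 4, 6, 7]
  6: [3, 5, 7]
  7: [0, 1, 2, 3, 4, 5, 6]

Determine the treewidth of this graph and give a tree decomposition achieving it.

Treewidth 3.
Bags: B1 = {3, 5, 6, 7}  B2 = {0, 3, 5, 7}  B3 = {3, 4, 5, 7}  B4 = {2, 3, 4, 7}  B5 = {0, 1, 5, 7}
Tree: B1–B2, B2–B3, B3–B4, B2–B5

Every bag has size at most 4, so the width is 4 − 1 = 3 and tw(G) ≤ 3. Conversely, {0, 1, 5, 7} is a clique of size 4, and the vertices of any clique must share a bag in every tree decomposition; so some bag has ≥ 4 vertices and tw(G) ≥ 3. Therefore the treewidth is 3.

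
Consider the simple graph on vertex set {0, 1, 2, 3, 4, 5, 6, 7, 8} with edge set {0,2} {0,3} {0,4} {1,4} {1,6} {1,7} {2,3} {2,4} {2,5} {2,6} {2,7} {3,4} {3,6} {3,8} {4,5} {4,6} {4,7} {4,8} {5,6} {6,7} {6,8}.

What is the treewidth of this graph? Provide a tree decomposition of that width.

The largest bag has 4 vertices, giving width 3; this decomposition certifies tw(G) ≤ 3. For the lower bound, the 4 vertices {0, 2, 3, 4} are pairwise adjacent, and any tree decomposition puts a clique entirely inside one bag — forcing width ≥ 3. Combining the bounds, tw(G) = 3.

Treewidth 3.
One optimal decomposition is:
Bags: B1 = {2, 4, 6, 7}  B2 = {2, 3, 4, 6}  B3 = {1, 4, 6, 7}  B4 = {2, 4, 5, 6}  B5 = {3, 4, 6, 8}  B6 = {0, 2, 3, 4}
Tree: B1–B2, B1–B3, B1–B4, B2–B5, B2–B6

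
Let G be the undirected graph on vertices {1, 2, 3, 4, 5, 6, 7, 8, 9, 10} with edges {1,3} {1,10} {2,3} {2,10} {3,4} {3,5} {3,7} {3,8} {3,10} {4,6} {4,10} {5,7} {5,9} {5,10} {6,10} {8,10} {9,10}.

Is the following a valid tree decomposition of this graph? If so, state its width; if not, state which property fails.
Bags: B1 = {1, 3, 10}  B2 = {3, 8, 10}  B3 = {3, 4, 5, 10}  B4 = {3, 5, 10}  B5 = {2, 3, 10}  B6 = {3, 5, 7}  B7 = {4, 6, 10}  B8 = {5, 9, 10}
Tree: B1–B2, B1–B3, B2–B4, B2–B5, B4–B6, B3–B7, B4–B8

A tree decomposition must satisfy three properties: every vertex lies in some bag; for every edge, both endpoints lie together in some bag; and for every vertex, the bags containing it form a connected subtree. Here bags containing vertex 5 are not connected in the tree, so the decomposition is invalid.

No — bags containing vertex 5 are not connected in the tree.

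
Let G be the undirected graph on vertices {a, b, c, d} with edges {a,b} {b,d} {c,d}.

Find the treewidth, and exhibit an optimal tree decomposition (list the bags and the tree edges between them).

Each bag holds 2 vertices, so the decomposition has width 1, which upper-bounds the treewidth. Since G has at least one edge (e.g. b–a), it is not an edgeless graph, so tw(G) ≥ 1. Combining the bounds, tw(G) = 1.

Treewidth 1.
One such decomposition:
Bags: B1 = {a, b}  B2 = {b, d}  B3 = {c, d}
Tree: B1–B2, B2–B3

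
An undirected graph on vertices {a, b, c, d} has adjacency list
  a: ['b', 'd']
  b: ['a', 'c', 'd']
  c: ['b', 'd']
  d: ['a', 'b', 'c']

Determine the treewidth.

2

A width-2 tree decomposition is:
Bags: B1 = {a, b, d}  B2 = {b, c, d}
Tree: B1–B2
Every bag has size at most 3, so the width is 3 − 1 = 2 and tw(G) ≤ 2. For the lower bound, the 3 vertices {b, c, d} are pairwise adjacent, and any tree decomposition puts a clique entirely inside one bag — forcing width ≥ 2. The upper and lower bounds meet at 2, so that is the treewidth.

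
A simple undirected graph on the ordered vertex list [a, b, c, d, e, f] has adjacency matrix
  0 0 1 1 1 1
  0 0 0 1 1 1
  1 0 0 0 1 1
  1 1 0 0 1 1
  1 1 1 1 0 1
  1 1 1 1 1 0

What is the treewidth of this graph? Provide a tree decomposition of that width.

Every bag has size at most 4, so the width is 4 − 1 = 3 and tw(G) ≤ 3. For the lower bound, the 4 vertices {a, d, e, f} are pairwise adjacent, and any tree decomposition puts a clique entirely inside one bag — forcing width ≥ 3. Hence tw(G) = 3 exactly.

Treewidth 3.
One such decomposition:
Bags: B1 = {a, d, e, f}  B2 = {b, d, e, f}  B3 = {a, c, e, f}
Tree: B1–B2, B1–B3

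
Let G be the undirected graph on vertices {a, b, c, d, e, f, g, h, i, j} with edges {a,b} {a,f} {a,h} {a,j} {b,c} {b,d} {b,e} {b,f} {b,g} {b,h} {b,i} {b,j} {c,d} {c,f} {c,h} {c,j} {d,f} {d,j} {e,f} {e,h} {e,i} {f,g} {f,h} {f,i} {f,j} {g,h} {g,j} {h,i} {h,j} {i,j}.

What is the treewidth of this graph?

A width-4 tree decomposition is:
Bags: B1 = {b, f, h, i, j}  B2 = {b, c, f, h, j}  B3 = {b, f, g, h, j}  B4 = {b, e, f, h, i}  B5 = {a, b, f, h, j}  B6 = {b, c, d, f, j}
Tree: B1–B2, B2–B3, B1–B4, B1–B5, B2–B6
The largest bag has 5 vertices, giving width 4; this decomposition certifies tw(G) ≤ 4. Conversely, {b, c, d, f, j} is a clique of size 5, and the vertices of any clique must share a bag in every tree decomposition; so some bag has ≥ 5 vertices and tw(G) ≥ 4. Therefore the treewidth is 4.

4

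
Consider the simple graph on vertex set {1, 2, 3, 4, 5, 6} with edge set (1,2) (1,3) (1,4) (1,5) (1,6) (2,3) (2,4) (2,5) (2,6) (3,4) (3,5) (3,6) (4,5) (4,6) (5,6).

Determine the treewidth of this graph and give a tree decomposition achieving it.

A single bag containing all 6 vertices is trivially a valid decomposition of width 5. On the other hand G contains the 6-clique {1, 2, 3, 4, 5, 6}. A clique must lie in a single bag of any decomposition, so no decomposition can have width below 5. Combining the bounds, tw(G) = 5.

Treewidth 5.
One such decomposition:
Bags: B1 = {1, 2, 3, 4, 5, 6}
Tree: (single bag)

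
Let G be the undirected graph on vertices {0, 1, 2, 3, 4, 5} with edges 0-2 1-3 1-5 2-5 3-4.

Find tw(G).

1

A width-1 tree decomposition is:
Bags: B1 = {3, 4}  B2 = {1, 3}  B3 = {1, 5}  B4 = {2, 5}  B5 = {0, 2}
Tree: B1–B2, B2–B3, B3–B4, B4–B5
Every bag has size at most 2, so the width is 2 − 1 = 1 and tw(G) ≤ 1. G has an edge, so its treewidth is at least 1. Hence tw(G) = 1 exactly.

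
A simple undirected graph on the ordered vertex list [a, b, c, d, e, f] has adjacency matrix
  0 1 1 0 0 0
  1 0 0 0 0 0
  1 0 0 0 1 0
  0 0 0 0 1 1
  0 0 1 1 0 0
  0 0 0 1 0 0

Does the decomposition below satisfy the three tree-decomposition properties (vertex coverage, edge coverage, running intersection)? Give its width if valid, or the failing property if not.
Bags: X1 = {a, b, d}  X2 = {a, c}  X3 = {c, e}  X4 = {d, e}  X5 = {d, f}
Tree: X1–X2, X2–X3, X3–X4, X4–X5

No — bags containing vertex d are not connected in the tree.

A tree decomposition must satisfy three properties: every vertex lies in some bag; for every edge, both endpoints lie together in some bag; and for every vertex, the bags containing it form a connected subtree. Here bags containing vertex d are not connected in the tree, so the decomposition is invalid.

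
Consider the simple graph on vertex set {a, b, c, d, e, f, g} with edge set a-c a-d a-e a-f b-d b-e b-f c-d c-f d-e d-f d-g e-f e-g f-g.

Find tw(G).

A width-3 tree decomposition is:
Bags: B1 = {b, d, e, f}  B2 = {a, d, e, f}  B3 = {a, c, d, f}  B4 = {d, e, f, g}
Tree: B1–B2, B2–B3, B1–B4
The largest bag has 4 vertices, giving width 3; this decomposition certifies tw(G) ≤ 3. On the other hand G contains the 4-clique {d, e, f, g}. A clique must lie in a single bag of any decomposition, so no decomposition can have width below 3. Therefore the treewidth is 3.

3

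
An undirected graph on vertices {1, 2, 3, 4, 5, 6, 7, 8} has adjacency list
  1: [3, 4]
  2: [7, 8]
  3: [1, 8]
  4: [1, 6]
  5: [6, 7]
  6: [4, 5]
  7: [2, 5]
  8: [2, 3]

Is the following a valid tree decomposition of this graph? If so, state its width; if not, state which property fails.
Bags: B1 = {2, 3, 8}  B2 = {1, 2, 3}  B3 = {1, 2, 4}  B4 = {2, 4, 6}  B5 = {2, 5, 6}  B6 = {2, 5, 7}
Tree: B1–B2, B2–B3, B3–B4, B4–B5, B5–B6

Yes; width 2.

Vertex coverage: the bags together contain {1, 2, 3, 4, 5, 6, 7, 8}, the full vertex set. Edge coverage: each edge of G has both endpoints in at least one bag. Running intersection: for every vertex, the bags containing it form a connected subtree. All three properties hold, so this is a valid tree decomposition of width max|bag| − 1 = 2, and hence tw(G) ≤ 2.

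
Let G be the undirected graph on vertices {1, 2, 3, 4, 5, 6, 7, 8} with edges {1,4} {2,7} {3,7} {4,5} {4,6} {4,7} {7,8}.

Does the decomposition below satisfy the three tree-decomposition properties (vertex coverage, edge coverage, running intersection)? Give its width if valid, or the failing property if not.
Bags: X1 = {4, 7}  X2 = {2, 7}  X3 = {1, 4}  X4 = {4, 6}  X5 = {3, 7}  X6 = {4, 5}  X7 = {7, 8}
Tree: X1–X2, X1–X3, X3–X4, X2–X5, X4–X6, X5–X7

Every vertex of G appears in some bag (union = {1, 2, 3, 4, 5, 6, 7, 8}); every edge is covered by a bag; and for each vertex v the set of bags containing v is connected in the bag tree. The decomposition is therefore valid. The largest bag has 2 vertices, so the width is 1.

Yes; width 1.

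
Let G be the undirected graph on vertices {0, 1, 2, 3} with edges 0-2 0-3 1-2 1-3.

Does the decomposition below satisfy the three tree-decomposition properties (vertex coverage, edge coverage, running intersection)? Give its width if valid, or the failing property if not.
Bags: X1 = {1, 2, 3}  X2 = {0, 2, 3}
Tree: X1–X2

Vertex coverage: the bags together contain {0, 1, 2, 3}, the full vertex set. Edge coverage: each edge of G has both endpoints in at least one bag. Running intersection: for every vertex, the bags containing it form a connected subtree. All three properties hold, so this is a valid tree decomposition of width max|bag| − 1 = 2, and hence tw(G) ≤ 2.

Yes; width 2.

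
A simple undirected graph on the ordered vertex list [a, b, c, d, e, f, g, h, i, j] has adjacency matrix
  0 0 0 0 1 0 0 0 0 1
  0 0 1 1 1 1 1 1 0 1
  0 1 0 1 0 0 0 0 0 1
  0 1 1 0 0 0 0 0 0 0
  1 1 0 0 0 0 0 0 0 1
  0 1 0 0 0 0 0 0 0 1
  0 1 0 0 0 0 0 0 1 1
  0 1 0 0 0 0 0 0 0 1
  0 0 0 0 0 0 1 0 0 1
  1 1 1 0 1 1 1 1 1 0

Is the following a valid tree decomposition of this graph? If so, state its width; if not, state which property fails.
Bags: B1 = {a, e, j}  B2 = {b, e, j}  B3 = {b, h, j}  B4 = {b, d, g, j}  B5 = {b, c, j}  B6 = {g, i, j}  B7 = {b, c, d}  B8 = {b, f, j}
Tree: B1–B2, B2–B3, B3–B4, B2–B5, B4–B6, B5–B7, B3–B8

A tree decomposition must satisfy three properties: every vertex lies in some bag; for every edge, both endpoints lie together in some bag; and for every vertex, the bags containing it form a connected subtree. Here bags containing vertex d are not connected in the tree, so the decomposition is invalid.

No — bags containing vertex d are not connected in the tree.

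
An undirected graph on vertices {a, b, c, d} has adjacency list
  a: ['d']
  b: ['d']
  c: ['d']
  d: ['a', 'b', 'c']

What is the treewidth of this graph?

1

A width-1 tree decomposition is:
Bags: B1 = {b, d}  B2 = {c, d}  B3 = {a, d}
Tree: B1–B2, B2–B3
Every bag has size at most 2, so the width is 2 − 1 = 1 and tw(G) ≤ 1. Since G has at least one edge (e.g. d–b), it is not an edgeless graph, so tw(G) ≥ 1. Hence tw(G) = 1 exactly.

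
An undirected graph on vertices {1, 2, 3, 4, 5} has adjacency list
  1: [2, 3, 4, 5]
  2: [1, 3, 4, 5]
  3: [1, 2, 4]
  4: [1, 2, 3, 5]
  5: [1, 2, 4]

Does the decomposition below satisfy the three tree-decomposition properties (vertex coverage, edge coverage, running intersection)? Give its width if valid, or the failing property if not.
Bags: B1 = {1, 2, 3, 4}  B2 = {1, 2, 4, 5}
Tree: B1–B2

Yes; width 3.

Vertex coverage: the bags together contain {1, 2, 3, 4, 5}, the full vertex set. Edge coverage: each edge of G has both endpoints in at least one bag. Running intersection: for every vertex, the bags containing it form a connected subtree. All three properties hold, so this is a valid tree decomposition of width max|bag| − 1 = 3, and hence tw(G) ≤ 3.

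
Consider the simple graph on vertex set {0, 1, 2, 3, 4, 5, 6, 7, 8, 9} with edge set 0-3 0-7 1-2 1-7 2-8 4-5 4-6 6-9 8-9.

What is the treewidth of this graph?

A width-1 tree decomposition is:
Bags: B1 = {4, 5}  B2 = {4, 6}  B3 = {6, 9}  B4 = {8, 9}  B5 = {2, 8}  B6 = {1, 2}  B7 = {1, 7}  B8 = {0, 7}  B9 = {0, 3}
Tree: B1–B2, B2–B3, B3–B4, B4–B5, B5–B6, B6–B7, B7–B8, B8–B9
Each bag holds 2 vertices, so the decomposition has width 1, which upper-bounds the treewidth. G has an edge, so its treewidth is at least 1. Combining the bounds, tw(G) = 1.

1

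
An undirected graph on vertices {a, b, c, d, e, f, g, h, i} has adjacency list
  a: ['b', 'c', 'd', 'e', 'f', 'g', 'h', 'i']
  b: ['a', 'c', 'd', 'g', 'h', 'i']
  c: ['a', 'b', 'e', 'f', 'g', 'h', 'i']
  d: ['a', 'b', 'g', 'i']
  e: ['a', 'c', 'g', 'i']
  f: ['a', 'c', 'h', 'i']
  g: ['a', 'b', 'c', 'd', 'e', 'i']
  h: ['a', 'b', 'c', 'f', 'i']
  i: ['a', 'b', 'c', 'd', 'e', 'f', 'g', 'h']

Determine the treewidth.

4

A width-4 tree decomposition is:
Bags: B1 = {a, b, c, g, i}  B2 = {a, b, c, h, i}  B3 = {a, c, e, g, i}  B4 = {a, c, f, h, i}  B5 = {a, b, d, g, i}
Tree: B1–B2, B1–B3, B2–B4, B1–B5
Every bag has size at most 5, so the width is 5 − 1 = 4 and tw(G) ≤ 4. For the lower bound, the 5 vertices {a, b, d, g, i} are pairwise adjacent, and any tree decomposition puts a clique entirely inside one bag — forcing width ≥ 4. The upper and lower bounds meet at 4, so that is the treewidth.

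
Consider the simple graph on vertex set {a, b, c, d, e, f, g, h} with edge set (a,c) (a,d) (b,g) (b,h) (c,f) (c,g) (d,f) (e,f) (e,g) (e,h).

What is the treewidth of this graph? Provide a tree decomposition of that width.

Treewidth 2.
Bags: B1 = {a, d, f}  B2 = {a, c, f}  B3 = {c, e, f}  B4 = {c, e, g}  B5 = {e, g, h}  B6 = {b, g, h}
Tree: B1–B2, B2–B3, B3–B4, B4–B5, B5–B6

Every bag has size at most 3, so the width is 3 − 1 = 2 and tw(G) ≤ 2. Since d–a–c–f–d is a cycle in G, G is not acyclic. Forests are exactly the graphs of treewidth ≤ 1, so tw(G) ≥ 2. Hence tw(G) = 2 exactly.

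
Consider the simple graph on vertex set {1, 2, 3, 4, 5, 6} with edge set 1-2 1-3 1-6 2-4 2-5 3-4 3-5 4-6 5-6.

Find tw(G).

A width-3 tree decomposition is:
Bags: B1 = {1, 4, 5, 6}  B2 = {1, 3, 4, 5}  B3 = {1, 2, 4, 5}
Tree: B1–B2, B2–B3
Each bag holds 4 vertices, so the decomposition has width 3, which upper-bounds the treewidth. For the lower bound: the 4 vertex sets {4,6}, {3,5}, {1}, {2} are disjoint, each induces a connected subgraph, and every pair is joined by at least one edge of G. Contracting each set to a single vertex therefore yields K_{4} as a minor, and since treewidth is minor-monotone, tw(G) ≥ tw(K_{4}) = 3. Therefore the treewidth is 3.

3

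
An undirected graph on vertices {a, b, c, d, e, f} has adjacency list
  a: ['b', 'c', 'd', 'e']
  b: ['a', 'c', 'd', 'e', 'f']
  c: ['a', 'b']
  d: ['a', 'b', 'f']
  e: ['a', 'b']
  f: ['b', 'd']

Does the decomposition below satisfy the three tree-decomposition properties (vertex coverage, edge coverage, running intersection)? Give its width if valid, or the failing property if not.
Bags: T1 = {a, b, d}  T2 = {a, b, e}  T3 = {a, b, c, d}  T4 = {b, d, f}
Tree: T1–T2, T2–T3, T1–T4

No — bags containing vertex d are not connected in the tree.

A tree decomposition must satisfy three properties: every vertex lies in some bag; for every edge, both endpoints lie together in some bag; and for every vertex, the bags containing it form a connected subtree. Here bags containing vertex d are not connected in the tree, so the decomposition is invalid.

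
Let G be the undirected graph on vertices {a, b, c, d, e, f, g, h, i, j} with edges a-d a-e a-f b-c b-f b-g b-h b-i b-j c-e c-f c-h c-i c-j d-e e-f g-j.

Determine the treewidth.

2

A width-2 tree decomposition is:
Bags: B1 = {b, c, f}  B2 = {c, e, f}  B3 = {a, e, f}  B4 = {b, c, h}  B5 = {b, c, j}  B6 = {b, g, j}  B7 = {b, c, i}  B8 = {a, d, e}
Tree: B1–B2, B2–B3, B1–B4, B1–B5, B5–B6, B5–B7, B3–B8
Every bag has size at most 3, so the width is 3 − 1 = 2 and tw(G) ≤ 2. Conversely, {a, d, e} is a clique of size 3, and the vertices of any clique must share a bag in every tree decomposition; so some bag has ≥ 3 vertices and tw(G) ≥ 2. The upper and lower bounds meet at 2, so that is the treewidth.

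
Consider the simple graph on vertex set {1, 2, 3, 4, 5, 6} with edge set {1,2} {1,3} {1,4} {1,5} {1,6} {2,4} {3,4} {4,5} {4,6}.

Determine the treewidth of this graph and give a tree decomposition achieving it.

Every bag has size at most 3, so the width is 3 − 1 = 2 and tw(G) ≤ 2. On the other hand G contains the 3-clique {1, 2, 4}. A clique must lie in a single bag of any decomposition, so no decomposition can have width below 2. Combining the bounds, tw(G) = 2.

Treewidth 2.
One optimal decomposition is:
Bags: B1 = {1, 2, 4}  B2 = {1, 3, 4}  B3 = {1, 4, 5}  B4 = {1, 4, 6}
Tree: B1–B2, B2–B3, B2–B4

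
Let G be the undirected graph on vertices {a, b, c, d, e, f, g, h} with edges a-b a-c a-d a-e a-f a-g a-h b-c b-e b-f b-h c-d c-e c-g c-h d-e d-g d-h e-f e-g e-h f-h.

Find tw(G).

A width-4 tree decomposition is:
Bags: B1 = {a, b, c, e, h}  B2 = {a, b, e, f, h}  B3 = {a, c, d, e, h}  B4 = {a, c, d, e, g}
Tree: B1–B2, B1–B3, B3–B4
Each bag holds 5 vertices, so the decomposition has width 4, which upper-bounds the treewidth. On the other hand G contains the 5-clique {a, c, d, e, g}. A clique must lie in a single bag of any decomposition, so no decomposition can have width below 4. Hence tw(G) = 4 exactly.

4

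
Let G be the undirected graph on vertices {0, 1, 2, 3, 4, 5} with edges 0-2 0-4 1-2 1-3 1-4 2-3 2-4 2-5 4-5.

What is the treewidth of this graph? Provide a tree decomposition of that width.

Treewidth 2.
Bags: B1 = {0, 2, 4}  B2 = {1, 2, 4}  B3 = {1, 2, 3}  B4 = {2, 4, 5}
Tree: B1–B2, B2–B3, B2–B4

The largest bag has 3 vertices, giving width 2; this decomposition certifies tw(G) ≤ 2. Conversely, {1, 2, 3} is a clique of size 3, and the vertices of any clique must share a bag in every tree decomposition; so some bag has ≥ 3 vertices and tw(G) ≥ 2. Hence tw(G) = 2 exactly.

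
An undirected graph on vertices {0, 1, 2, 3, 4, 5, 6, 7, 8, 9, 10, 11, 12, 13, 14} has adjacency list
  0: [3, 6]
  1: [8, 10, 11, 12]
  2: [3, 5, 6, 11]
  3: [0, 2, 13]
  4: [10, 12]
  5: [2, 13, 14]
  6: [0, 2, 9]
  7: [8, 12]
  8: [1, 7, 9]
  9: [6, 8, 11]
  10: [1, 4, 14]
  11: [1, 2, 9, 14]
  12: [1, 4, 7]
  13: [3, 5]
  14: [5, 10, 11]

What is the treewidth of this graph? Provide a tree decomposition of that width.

The largest bag has 4 vertices, giving width 3; this decomposition certifies tw(G) ≤ 3. For the lower bound: the 4 vertex sets {0,3,13}, {5}, {2}, {6,9,11,14} are disjoint, each induces a connected subgraph, and every pair is joined by at least one edge of G. Contracting each set to a single vertex therefore yields K_{4} as a minor, and since treewidth is minor-monotone, tw(G) ≥ tw(K_{4}) = 3. Combining the bounds, tw(G) = 3.

Treewidth 3.
Bags: B1 = {0, 3, 5, 13}  B2 = {0, 2, 3, 5}  B3 = {0, 2, 5, 6}  B4 = {2, 5, 6, 14}  B5 = {2, 6, 11, 14}  B6 = {6, 9, 11, 14}  B7 = {9, 10, 11, 14}  B8 = {1, 9, 10, 11}  B9 = {1, 8, 9, 10}  B10 = {1, 4, 8, 10}  B11 = {1, 4, 8, 12}  B12 = {4, 7, 8, 12}
Tree: B1–B2, B2–B3, B3–B4, B4–B5, B5–B6, B6–B7, B7–B8, B8–B9, B9–B10, B10–B11, B11–B12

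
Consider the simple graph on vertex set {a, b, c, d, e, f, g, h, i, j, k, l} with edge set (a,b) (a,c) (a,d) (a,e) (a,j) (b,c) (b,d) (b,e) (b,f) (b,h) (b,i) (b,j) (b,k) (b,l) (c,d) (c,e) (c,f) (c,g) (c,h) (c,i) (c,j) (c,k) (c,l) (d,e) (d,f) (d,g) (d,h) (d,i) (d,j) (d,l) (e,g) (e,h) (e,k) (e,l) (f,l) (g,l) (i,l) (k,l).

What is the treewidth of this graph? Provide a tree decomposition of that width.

Every bag has size at most 5, so the width is 5 − 1 = 4 and tw(G) ≤ 4. On the other hand G contains the 5-clique {c, d, e, g, l}. A clique must lie in a single bag of any decomposition, so no decomposition can have width below 4. Therefore the treewidth is 4.

Treewidth 4.
One optimal decomposition is:
Bags: B1 = {a, b, c, d, j}  B2 = {a, b, c, d, e}  B3 = {b, c, d, e, h}  B4 = {b, c, d, e, l}  B5 = {b, c, e, k, l}  B6 = {c, d, e, g, l}  B7 = {b, c, d, i, l}  B8 = {b, c, d, f, l}
Tree: B1–B2, B2–B3, B3–B4, B4–B5, B4–B6, B4–B7, B7–B8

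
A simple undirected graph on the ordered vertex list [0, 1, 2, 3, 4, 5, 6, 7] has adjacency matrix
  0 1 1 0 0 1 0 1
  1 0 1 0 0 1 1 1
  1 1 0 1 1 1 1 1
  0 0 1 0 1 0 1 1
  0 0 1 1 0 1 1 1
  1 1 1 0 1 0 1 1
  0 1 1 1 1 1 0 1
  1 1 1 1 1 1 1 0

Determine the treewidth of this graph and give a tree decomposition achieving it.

Each bag holds 5 vertices, so the decomposition has width 4, which upper-bounds the treewidth. On the other hand G contains the 5-clique {2, 3, 4, 6, 7}. A clique must lie in a single bag of any decomposition, so no decomposition can have width below 4. The upper and lower bounds meet at 4, so that is the treewidth.

Treewidth 4.
Bags: B1 = {1, 2, 5, 6, 7}  B2 = {2, 4, 5, 6, 7}  B3 = {0, 1, 2, 5, 7}  B4 = {2, 3, 4, 6, 7}
Tree: B1–B2, B1–B3, B2–B4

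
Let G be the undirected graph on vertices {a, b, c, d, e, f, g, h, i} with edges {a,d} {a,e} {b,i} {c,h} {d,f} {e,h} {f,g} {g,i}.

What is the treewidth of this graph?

A width-1 tree decomposition is:
Bags: B1 = {b, i}  B2 = {g, i}  B3 = {f, g}  B4 = {d, f}  B5 = {a, d}  B6 = {a, e}  B7 = {e, h}  B8 = {c, h}
Tree: B1–B2, B2–B3, B3–B4, B4–B5, B5–B6, B6–B7, B7–B8
The largest bag has 2 vertices, giving width 1; this decomposition certifies tw(G) ≤ 1. Since G has at least one edge (e.g. b–i), it is not an edgeless graph, so tw(G) ≥ 1. Therefore the treewidth is 1.

1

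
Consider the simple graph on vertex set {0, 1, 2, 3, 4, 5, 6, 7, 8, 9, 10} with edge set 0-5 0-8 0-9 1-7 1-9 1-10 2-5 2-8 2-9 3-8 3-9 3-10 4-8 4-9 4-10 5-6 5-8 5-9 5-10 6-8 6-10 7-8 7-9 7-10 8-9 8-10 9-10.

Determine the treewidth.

3

A width-3 tree decomposition is:
Bags: B1 = {7, 8, 9, 10}  B2 = {5, 8, 9, 10}  B3 = {2, 5, 8, 9}  B4 = {3, 8, 9, 10}  B5 = {0, 5, 8, 9}  B6 = {4, 8, 9, 10}  B7 = {1, 7, 9, 10}  B8 = {5, 6, 8, 10}
Tree: B1–B2, B2–B3, B2–B4, B2–B5, B4–B6, B1–B7, B2–B8
Each bag holds 4 vertices, so the decomposition has width 3, which upper-bounds the treewidth. For the lower bound, the 4 vertices {0, 5, 8, 9} are pairwise adjacent, and any tree decomposition puts a clique entirely inside one bag — forcing width ≥ 3. Therefore the treewidth is 3.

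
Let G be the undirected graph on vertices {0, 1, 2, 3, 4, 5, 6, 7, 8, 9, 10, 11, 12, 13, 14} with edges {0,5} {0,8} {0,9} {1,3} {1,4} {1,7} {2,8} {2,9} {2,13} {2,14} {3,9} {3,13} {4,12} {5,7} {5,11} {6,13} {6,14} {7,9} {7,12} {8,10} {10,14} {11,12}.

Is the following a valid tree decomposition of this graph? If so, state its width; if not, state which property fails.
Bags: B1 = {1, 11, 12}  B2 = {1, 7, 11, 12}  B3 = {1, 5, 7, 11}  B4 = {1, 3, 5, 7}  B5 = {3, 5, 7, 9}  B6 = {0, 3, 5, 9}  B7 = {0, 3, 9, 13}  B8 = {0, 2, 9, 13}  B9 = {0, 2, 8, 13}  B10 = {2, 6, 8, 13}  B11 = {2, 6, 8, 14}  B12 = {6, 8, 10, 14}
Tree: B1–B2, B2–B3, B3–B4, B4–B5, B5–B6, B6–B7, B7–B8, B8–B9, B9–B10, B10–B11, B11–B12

No — vertex 4 appears in no bag.

A tree decomposition must satisfy three properties: every vertex lies in some bag; for every edge, both endpoints lie together in some bag; and for every vertex, the bags containing it form a connected subtree. Here vertex 4 appears in no bag, so the decomposition is invalid.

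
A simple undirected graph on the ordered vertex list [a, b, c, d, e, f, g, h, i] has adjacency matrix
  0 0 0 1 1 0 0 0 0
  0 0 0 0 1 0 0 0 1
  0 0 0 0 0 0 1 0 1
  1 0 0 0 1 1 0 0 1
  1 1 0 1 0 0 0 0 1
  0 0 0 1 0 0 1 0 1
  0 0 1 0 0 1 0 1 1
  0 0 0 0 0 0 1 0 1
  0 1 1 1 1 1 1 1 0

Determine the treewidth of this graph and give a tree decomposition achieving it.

Each bag holds 3 vertices, so the decomposition has width 2, which upper-bounds the treewidth. On the other hand G contains the 3-clique {a, d, e}. A clique must lie in a single bag of any decomposition, so no decomposition can have width below 2. Therefore the treewidth is 2.

Treewidth 2.
Bags: B1 = {d, f, i}  B2 = {f, g, i}  B3 = {g, h, i}  B4 = {d, e, i}  B5 = {b, e, i}  B6 = {a, d, e}  B7 = {c, g, i}
Tree: B1–B2, B2–B3, B1–B4, B4–B5, B4–B6, B2–B7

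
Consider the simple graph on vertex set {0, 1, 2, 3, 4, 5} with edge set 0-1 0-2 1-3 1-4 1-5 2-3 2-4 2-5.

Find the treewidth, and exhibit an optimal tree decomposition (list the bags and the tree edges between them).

Treewidth 2.
One such decomposition:
Bags: B1 = {1, 2, 5}  B2 = {1, 2, 4}  B3 = {0, 1, 2}  B4 = {1, 2, 3}
Tree: B1–B2, B2–B3, B3–B4

The largest bag has 3 vertices, giving width 2; this decomposition certifies tw(G) ≤ 2. For the lower bound, G contains the cycle 5–1–4–2–5, so G is not a forest; only forests have treewidth ≤ 1, hence tw(G) ≥ 2. Combining the bounds, tw(G) = 2.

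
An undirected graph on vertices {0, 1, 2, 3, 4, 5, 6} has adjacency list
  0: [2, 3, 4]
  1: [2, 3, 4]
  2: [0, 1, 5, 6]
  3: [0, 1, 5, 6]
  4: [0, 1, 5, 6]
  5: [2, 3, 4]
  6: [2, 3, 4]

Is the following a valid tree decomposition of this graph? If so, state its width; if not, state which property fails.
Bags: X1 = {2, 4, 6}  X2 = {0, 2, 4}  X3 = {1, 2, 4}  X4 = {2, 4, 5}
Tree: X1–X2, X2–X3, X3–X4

No — vertex 3 appears in no bag.

A tree decomposition must satisfy three properties: every vertex lies in some bag; for every edge, both endpoints lie together in some bag; and for every vertex, the bags containing it form a connected subtree. Here vertex 3 appears in no bag, so the decomposition is invalid.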